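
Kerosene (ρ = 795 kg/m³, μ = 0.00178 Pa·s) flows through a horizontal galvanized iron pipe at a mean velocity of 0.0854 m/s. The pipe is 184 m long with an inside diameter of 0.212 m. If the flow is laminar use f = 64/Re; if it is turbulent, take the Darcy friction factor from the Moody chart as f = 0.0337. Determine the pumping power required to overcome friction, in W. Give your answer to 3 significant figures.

P ≈ 0.256 W

Reynolds number Re = ρVD/μ = 795 · 0.0854 · 0.212 / 0.00178 = 8086.
Re > 4000 → turbulent; use the Moody-chart value f = 0.0337.
Darcy-Weisbach: ΔP = f(L/D)(ρV²/2) = 0.0337·(184/0.212)·(795·0.0854²/2) = 0.0337·867.9·2.899 = 84.79 Pa.
Q = V·A = 0.0854·0.0353 = 0.003015 m³/s.
Pumping power P = QΔP = 0.003015·84.79 = 0.2556 W = 0.256 W.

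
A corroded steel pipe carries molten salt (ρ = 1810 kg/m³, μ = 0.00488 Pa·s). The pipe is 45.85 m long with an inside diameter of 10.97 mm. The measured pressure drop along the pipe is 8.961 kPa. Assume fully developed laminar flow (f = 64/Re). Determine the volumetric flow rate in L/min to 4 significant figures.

For laminar flow, f = 64/Re with Re = ρVD/μ, so Darcy-Weisbach reduces to ΔP = 32μLV/D². Solving for V: V = ΔP·D²/(32μL) = 8961·(0.01097)²/(32·0.00488·45.85) = 0.1506 m/s.
Check: Re = ρVD/μ = 1810·0.1506·0.01097/0.00488 = 612.8 < 2300, so the laminar assumption holds.
Q = V·A = 0.1506·(π/4·0.01097²) = 1.424e-05 m³/s = 0.8541 L/min.

Q ≈ 0.8541 L/min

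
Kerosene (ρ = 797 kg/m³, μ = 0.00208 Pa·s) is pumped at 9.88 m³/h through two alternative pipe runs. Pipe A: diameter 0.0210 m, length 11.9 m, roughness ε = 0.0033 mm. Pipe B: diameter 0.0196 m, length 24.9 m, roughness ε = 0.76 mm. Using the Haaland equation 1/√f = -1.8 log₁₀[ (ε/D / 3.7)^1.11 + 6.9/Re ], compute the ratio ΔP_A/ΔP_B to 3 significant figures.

ΔP_A/ΔP_B ≈ 0.106

Pipe A: V = Q/A = 0.002744/0.0003464 = 7.924 m/s; Re = 6.376e+04; ε/D = 0.000157; Haaland → f = 0.02016; ΔP_A = f(L/D)(ρV²/2) = 2.858e+05 Pa.
Pipe B: V = Q/A = 0.002744/0.0003017 = 9.096 m/s; Re = 6.831e+04; ε/D = 0.0388; Haaland → f = 0.06432; ΔP_B = f(L/D)(ρV²/2) = 2.694e+06 Pa.
ΔP_A/ΔP_B = 2.858e+05/2.694e+06 = 0.106.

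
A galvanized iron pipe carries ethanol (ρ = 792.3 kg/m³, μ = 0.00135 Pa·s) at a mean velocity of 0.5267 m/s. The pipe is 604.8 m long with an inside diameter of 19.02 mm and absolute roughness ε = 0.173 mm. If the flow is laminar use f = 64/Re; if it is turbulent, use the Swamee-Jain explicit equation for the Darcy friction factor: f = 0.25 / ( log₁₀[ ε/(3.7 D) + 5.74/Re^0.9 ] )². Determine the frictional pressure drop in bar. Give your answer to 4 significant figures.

ΔP ≈ 1.623 bar

Reynolds number Re = ρVD/μ = 792.3 · 0.5267 · 0.01902 / 0.00135 = 5879.
Re > 4000 → turbulent. Relative roughness ε/D = 0.000173/0.01902 = 0.0091. Swamee-Jain: f = 0.25/(log₁₀[0.0091/3.7 + 5.74/5879^0.9])² = 0.25/(log₁₀[0.00246 + 0.00233])² = 0.25/(-2.32)² = 0.04644.
Darcy-Weisbach: ΔP = f(L/D)(ρV²/2) = 0.04644·(604.8/0.01902)·(792.3·0.5267²/2) = 0.04644·3.18e+04·109.9 = 1.623e+05 Pa.
ΔP = 1.623e+05 Pa = 1.623 bar.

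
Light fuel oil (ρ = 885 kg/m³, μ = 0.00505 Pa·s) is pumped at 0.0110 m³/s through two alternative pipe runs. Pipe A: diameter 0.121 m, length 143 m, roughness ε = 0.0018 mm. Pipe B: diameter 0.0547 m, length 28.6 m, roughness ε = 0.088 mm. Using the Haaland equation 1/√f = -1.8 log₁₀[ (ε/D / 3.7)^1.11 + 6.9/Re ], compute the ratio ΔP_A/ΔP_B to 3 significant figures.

ΔP_A/ΔP_B ≈ 0.0945

Pipe A: V = Q/A = 0.011/0.0115 = 0.9566 m/s; Re = 2.028e+04; ε/D = 1.49e-05; Haaland → f = 0.02568; ΔP_A = f(L/D)(ρV²/2) = 1.229e+04 Pa.
Pipe B: V = Q/A = 0.011/0.00235 = 4.681 m/s; Re = 4.487e+04; ε/D = 0.00161; Haaland → f = 0.02564; ΔP_B = f(L/D)(ρV²/2) = 1.3e+05 Pa.
ΔP_A/ΔP_B = 1.229e+04/1.3e+05 = 0.0945.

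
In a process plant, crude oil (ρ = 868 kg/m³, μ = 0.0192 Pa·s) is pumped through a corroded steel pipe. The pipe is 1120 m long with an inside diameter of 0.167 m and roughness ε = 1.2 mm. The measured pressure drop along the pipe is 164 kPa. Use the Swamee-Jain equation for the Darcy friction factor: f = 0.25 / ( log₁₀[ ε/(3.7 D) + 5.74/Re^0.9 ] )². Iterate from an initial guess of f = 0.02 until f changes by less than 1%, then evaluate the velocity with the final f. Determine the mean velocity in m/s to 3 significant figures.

V ≈ 1.16 m/s

Rearranging Darcy-Weisbach: V = √(2·ΔP·D/(f·L·ρ)). With ε/D = 0.0012/0.167 = 0.00719, iterate starting from f = 0.02:
  f = 0.02 → V = √(2·1.64e+05·0.167/(0.02·1120·868)) = 1.678 m/s; Re = ρVD/μ = 1.267e+04; f → 0.03976
  f = 0.03976 → V = 1.19 m/s; Re = 8988; f → 0.04157
  f = 0.04157 → V = 1.164 m/s; Re = 8790; f → 0.0417
Converged (Δf/f < 1%). With the final f = 0.0417: V = √(2·1.64e+05·0.167/(0.0417·1120·868)) = 1.162 m/s.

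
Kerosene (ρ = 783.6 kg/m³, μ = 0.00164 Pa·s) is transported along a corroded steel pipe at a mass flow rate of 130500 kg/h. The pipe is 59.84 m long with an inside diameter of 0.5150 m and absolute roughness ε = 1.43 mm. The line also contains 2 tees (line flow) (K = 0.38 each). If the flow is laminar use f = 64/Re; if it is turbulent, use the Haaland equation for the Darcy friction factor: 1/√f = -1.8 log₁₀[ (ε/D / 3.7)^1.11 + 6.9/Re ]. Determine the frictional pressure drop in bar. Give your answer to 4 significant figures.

ṁ = 130500 kg/h = 130500/3600 = 36.25 kg/s.
A = πD²/4 = π(0.515)²/4 = 0.2083 m²; mean velocity V = ṁ/(ρA) = 36.25/(783.6 · 0.2083) = 0.2221 m/s.
Reynolds number Re = ρVD/μ = 783.6 · 0.2221 · 0.515 / 0.00164 = 5.465e+04.
Re > 4000 → turbulent. Relative roughness ε/D = 0.00143/0.515 = 0.00278. Haaland: 1/√f = -1.8 log₁₀[(0.00278/3.7)^1.11 + 6.9/5.465e+04] = -1.8 log₁₀[0.00034 + 0.000126] = 5.996, so f = 0.02781.
Total minor-loss coefficient ΣK = 2·0.38 = 0.76.
ΔP = [f·L/D + ΣK]·(ρV²/2) = [0.02781·59.84/0.515 + 0.76]·(783.6·0.2221²/2) = [3.232 + 0.76]·19.32 = 77.13 Pa.
ΔP = 77.13 Pa = 7.713×10^-4 bar.

ΔP ≈ 7.713×10^-4 bar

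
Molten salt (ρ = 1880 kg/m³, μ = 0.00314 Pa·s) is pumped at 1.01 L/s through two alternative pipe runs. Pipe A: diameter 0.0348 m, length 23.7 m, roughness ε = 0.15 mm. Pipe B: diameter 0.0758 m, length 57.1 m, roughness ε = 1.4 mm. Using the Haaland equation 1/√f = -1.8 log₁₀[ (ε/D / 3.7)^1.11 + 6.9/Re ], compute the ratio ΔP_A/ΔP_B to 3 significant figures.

ΔP_A/ΔP_B ≈ 13.1

Pipe A: V = Q/A = 0.00101/0.0009511 = 1.062 m/s; Re = 2.212e+04; ε/D = 0.00431; Haaland → f = 0.03291; ΔP_A = f(L/D)(ρV²/2) = 2.375e+04 Pa.
Pipe B: V = Q/A = 0.00101/0.004513 = 0.2238 m/s; Re = 1.016e+04; ε/D = 0.0185; Haaland → f = 0.05099; ΔP_B = f(L/D)(ρV²/2) = 1809 Pa.
ΔP_A/ΔP_B = 2.375e+04/1809 = 13.1.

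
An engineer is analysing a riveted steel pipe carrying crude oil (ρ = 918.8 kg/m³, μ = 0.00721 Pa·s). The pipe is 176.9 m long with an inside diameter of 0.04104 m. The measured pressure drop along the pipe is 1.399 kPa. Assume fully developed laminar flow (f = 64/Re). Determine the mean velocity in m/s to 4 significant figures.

For laminar flow, f = 64/Re with Re = ρVD/μ, so Darcy-Weisbach reduces to ΔP = 32μLV/D². Solving for V: V = ΔP·D²/(32μL) = 1399·(0.04104)²/(32·0.00721·176.9) = 0.05773 m/s.
Check: Re = ρVD/μ = 918.8·0.05773·0.04104/0.00721 = 301.9 < 2300, so the laminar assumption holds.

V ≈ 0.05773 m/s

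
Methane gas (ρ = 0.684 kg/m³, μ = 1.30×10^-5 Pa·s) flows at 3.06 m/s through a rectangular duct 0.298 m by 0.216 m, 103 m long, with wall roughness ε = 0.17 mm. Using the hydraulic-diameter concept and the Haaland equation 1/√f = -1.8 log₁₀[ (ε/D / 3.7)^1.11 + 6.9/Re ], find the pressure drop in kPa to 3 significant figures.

Hydraulic diameter D_h = 4A/P = 4·(0.298·0.216)/(2·(0.298+0.216)) = 0.2575/1.028 = 0.2505 m.
Re = ρVD_h/μ = 0.684·3.06·0.2505/1.3e-05 = 4.032e+04.
ε/D_h = 0.00017/0.2505 = 0.000679; Haaland gives 1/√f = -1.8 log₁₀[7.12e-05+0.000171] = 6.508, so f = 0.02361.
ΔP = f(L/D_h)(ρV²/2) = 0.02361·103/0.2505·3.202 = 31.09 Pa.
ΔP = 0.0311 kPa.

ΔP ≈ 0.0311 kPa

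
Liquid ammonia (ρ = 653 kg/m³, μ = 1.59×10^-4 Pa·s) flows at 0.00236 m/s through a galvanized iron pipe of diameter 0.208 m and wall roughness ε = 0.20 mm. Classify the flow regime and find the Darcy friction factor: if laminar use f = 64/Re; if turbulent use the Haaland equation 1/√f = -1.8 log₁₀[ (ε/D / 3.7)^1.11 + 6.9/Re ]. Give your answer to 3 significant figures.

Re = ρVD/μ = 653·0.00236·0.208/0.000159 = 2016.
Re < 2300 → laminar, so f = 64/Re = 0.03175 (roughness is irrelevant in laminar flow).

f ≈ 0.0317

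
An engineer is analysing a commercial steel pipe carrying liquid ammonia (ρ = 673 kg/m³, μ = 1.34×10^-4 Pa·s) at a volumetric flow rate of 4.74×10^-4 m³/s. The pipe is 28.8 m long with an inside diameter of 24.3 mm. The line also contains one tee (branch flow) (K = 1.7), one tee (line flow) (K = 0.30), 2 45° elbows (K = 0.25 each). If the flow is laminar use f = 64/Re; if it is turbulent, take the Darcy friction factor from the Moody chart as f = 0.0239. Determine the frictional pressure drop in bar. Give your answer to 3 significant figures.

Cross-sectional area A = πD²/4 = π(0.0243)²/4 = 0.0004638 m²; mean velocity V = Q/A = 0.000474/0.0004638 = 1.022 m/s.
Reynolds number Re = ρVD/μ = 673 · 1.022 · 0.0243 / 0.000134 = 1.247e+05.
Re > 4000 → turbulent; use the Moody-chart value f = 0.0239.
Total minor-loss coefficient ΣK = 1·1.7 + 1·0.3 + 2·0.25 = 2.5.
ΔP = [f·L/D + ΣK]·(ρV²/2) = [0.0239·28.8/0.0243 + 2.5]·(673·1.022²/2) = [28.33 + 2.5]·351.5 = 1.084e+04 Pa.
ΔP = 1.084e+04 Pa = 0.108 bar.

ΔP ≈ 0.108 bar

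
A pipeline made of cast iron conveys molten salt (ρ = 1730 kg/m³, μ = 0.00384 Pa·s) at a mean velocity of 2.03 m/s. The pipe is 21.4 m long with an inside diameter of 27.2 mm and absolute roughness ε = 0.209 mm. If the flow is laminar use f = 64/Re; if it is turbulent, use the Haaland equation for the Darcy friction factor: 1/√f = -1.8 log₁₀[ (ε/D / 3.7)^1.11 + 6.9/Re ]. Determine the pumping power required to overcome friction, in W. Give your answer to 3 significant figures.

Reynolds number Re = ρVD/μ = 1730 · 2.03 · 0.0272 / 0.00384 = 2.488e+04.
Re > 4000 → turbulent. Relative roughness ε/D = 0.000209/0.0272 = 0.00768. Haaland: 1/√f = -1.8 log₁₀[(0.00768/3.7)^1.11 + 6.9/2.488e+04] = -1.8 log₁₀[0.00105 + 0.000277] = 5.177, so f = 0.03731.
Darcy-Weisbach: ΔP = f(L/D)(ρV²/2) = 0.03731·(21.4/0.0272)·(1730·2.03²/2) = 0.03731·786.8·3565 = 1.046e+05 Pa.
Q = V·A = 2.03·0.0005811 = 0.00118 m³/s.
Pumping power P = QΔP = 0.00118·1.046e+05 = 123.4 W = 123 W.

P ≈ 123 W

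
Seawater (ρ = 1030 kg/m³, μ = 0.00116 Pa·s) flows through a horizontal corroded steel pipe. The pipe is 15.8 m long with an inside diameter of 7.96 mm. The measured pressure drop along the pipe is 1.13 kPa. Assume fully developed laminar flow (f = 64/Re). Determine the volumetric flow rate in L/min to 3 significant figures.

For laminar flow, f = 64/Re with Re = ρVD/μ, so Darcy-Weisbach reduces to ΔP = 32μLV/D². Solving for V: V = ΔP·D²/(32μL) = 1130·(0.00796)²/(32·0.00116·15.8) = 0.1221 m/s.
Check: Re = ρVD/μ = 1030·0.1221·0.00796/0.00116 = 862.8 < 2300, so the laminar assumption holds.
Q = V·A = 0.1221·(π/4·0.00796²) = 6.075e-06 m³/s = 0.365 L/min.

Q ≈ 0.365 L/min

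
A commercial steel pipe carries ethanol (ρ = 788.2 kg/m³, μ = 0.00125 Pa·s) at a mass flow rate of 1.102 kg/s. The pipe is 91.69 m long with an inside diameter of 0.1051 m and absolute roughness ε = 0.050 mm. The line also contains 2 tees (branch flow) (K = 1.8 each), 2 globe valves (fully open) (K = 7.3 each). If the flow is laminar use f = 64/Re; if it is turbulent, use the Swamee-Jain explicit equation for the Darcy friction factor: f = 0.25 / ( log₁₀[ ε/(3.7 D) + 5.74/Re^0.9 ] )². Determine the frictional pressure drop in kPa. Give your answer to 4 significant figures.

A = πD²/4 = π(0.1051)²/4 = 0.008676 m²; mean velocity V = ṁ/(ρA) = 1.102/(788.2 · 0.008676) = 0.1612 m/s.
Reynolds number Re = ρVD/μ = 788.2 · 0.1612 · 0.1051 / 0.00125 = 1.068e+04.
Re > 4000 → turbulent. Relative roughness ε/D = 5e-05/0.1051 = 0.000476. Swamee-Jain: f = 0.25/(log₁₀[0.000476/3.7 + 5.74/1.068e+04^0.9])² = 0.25/(log₁₀[0.000129 + 0.00136])² = 0.25/(-2.828)² = 0.03127.
Total minor-loss coefficient ΣK = 2·1.8 + 2·7.3 = 18.2.
ΔP = [f·L/D + ΣK]·(ρV²/2) = [0.03127·91.69/0.1051 + 18.2]·(788.2·0.1612²/2) = [27.28 + 18.2]·10.24 = 465.5 Pa.
ΔP = 465.5 Pa = 0.4655 kPa.

ΔP ≈ 0.4655 kPa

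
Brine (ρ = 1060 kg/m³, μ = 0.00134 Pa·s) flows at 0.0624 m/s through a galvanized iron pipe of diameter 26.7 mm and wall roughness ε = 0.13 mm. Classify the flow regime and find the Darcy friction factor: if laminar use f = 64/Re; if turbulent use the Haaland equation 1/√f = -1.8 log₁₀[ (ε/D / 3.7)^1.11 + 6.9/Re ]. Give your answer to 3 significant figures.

f ≈ 0.0486

Re = ρVD/μ = 1060·0.0624·0.0267/0.00134 = 1318.
Re < 2300 → laminar, so f = 64/Re = 0.04856 (roughness is irrelevant in laminar flow).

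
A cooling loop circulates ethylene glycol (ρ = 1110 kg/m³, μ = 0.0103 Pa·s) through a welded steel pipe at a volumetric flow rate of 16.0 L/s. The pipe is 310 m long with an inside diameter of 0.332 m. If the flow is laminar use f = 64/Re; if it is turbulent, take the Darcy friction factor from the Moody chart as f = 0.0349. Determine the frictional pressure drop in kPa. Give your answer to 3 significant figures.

ΔP ≈ 0.618 kPa

Q = 16.0 L/s = 16.0/1000 = 0.016 m³/s.
Cross-sectional area A = πD²/4 = π(0.332)²/4 = 0.08657 m²; mean velocity V = Q/A = 0.016/0.08657 = 0.1848 m/s.
Reynolds number Re = ρVD/μ = 1110 · 0.1848 · 0.332 / 0.0103 = 6613.
Re > 4000 → turbulent; use the Moody-chart value f = 0.0349.
Darcy-Weisbach: ΔP = f(L/D)(ρV²/2) = 0.0349·(310/0.332)·(1110·0.1848²/2) = 0.0349·933.7·18.96 = 617.8 Pa.
ΔP = 617.8 Pa = 0.618 kPa.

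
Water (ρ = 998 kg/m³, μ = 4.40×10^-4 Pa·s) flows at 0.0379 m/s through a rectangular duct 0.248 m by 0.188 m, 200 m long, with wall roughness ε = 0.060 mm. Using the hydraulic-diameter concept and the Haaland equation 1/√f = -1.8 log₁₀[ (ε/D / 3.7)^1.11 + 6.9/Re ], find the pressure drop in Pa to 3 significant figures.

Hydraulic diameter D_h = 4A/P = 4·(0.248·0.188)/(2·(0.248+0.188)) = 0.1865/0.872 = 0.2139 m.
Re = ρVD_h/μ = 998·0.0379·0.2139/0.00044 = 1.839e+04.
ε/D_h = 6e-05/0.2139 = 0.000281; Haaland gives 1/√f = -1.8 log₁₀[2.67e-05+0.000375] = 6.112, so f = 0.02677.
ΔP = f(L/D_h)(ρV²/2) = 0.02677·200/0.2139·0.7168 = 17.94 Pa.

ΔP ≈ 17.9 Pa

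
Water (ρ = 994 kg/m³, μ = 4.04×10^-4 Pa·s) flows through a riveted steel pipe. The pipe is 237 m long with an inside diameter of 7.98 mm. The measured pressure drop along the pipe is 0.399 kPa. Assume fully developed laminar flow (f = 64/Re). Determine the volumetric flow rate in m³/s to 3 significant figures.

For laminar flow, f = 64/Re with Re = ρVD/μ, so Darcy-Weisbach reduces to ΔP = 32μLV/D². Solving for V: V = ΔP·D²/(32μL) = 399·(0.00798)²/(32·0.000404·237) = 0.008293 m/s.
Check: Re = ρVD/μ = 994·0.008293·0.00798/0.000404 = 162.8 < 2300, so the laminar assumption holds.
Q = V·A = 0.008293·(π/4·0.00798²) = 4.148e-07 m³/s = 4.15×10^-7 m³/s.

Q ≈ 4.15×10^-7 m³/s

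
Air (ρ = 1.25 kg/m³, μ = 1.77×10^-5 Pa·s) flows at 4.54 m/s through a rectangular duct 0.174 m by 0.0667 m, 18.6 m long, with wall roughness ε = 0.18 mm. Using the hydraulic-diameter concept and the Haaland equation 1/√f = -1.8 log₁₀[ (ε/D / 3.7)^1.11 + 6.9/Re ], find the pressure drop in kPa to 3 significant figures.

ΔP ≈ 0.0681 kPa

Hydraulic diameter D_h = 4A/P = 4·(0.174·0.0667)/(2·(0.174+0.0667)) = 0.04642/0.4814 = 0.09643 m.
Re = ρVD_h/μ = 1.25·4.54·0.09643/1.77e-05 = 3.092e+04.
ε/D_h = 0.00018/0.09643 = 0.00187; Haaland gives 1/√f = -1.8 log₁₀[0.000219+0.000223] = 6.038, so f = 0.02743.
ΔP = f(L/D_h)(ρV²/2) = 0.02743·18.6/0.09643·12.88 = 68.15 Pa.
ΔP = 0.0681 kPa.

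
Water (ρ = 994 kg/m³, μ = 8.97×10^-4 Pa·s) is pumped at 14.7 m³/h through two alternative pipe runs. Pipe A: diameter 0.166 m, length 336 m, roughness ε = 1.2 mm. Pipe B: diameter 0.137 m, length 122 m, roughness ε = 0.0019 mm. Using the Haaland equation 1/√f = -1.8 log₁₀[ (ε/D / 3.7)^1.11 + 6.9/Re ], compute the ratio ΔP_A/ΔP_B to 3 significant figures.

Pipe A: V = Q/A = 0.004083/0.02164 = 0.1887 m/s; Re = 3.471e+04; ε/D = 0.00723; Haaland → f = 0.03602; ΔP_A = f(L/D)(ρV²/2) = 1290 Pa.
Pipe B: V = Q/A = 0.004083/0.01474 = 0.277 m/s; Re = 4.205e+04; ε/D = 1.39e-05; Haaland → f = 0.02157; ΔP_B = f(L/D)(ρV²/2) = 732.6 Pa.
ΔP_A/ΔP_B = 1290/732.6 = 1.76.

ΔP_A/ΔP_B ≈ 1.76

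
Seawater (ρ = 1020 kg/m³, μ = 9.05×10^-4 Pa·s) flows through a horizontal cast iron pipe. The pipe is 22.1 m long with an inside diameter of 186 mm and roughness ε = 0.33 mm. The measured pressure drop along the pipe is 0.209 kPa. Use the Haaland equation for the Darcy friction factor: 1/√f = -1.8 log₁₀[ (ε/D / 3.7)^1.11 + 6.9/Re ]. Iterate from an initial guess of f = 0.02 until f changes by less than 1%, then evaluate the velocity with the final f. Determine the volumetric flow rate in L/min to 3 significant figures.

Rearranging Darcy-Weisbach: V = √(2·ΔP·D/(f·L·ρ)). With ε/D = 0.00033/0.186 = 0.00177, iterate starting from f = 0.02:
  f = 0.02 → V = √(2·209·0.186/(0.02·22.1·1020)) = 0.4153 m/s; Re = ρVD/μ = 8.706e+04; f → 0.02458
  f = 0.02458 → V = 0.3746 m/s; Re = 7.853e+04; f → 0.02476
Converged (Δf/f < 1%). With the final f = 0.02476: V = √(2·209·0.186/(0.02476·22.1·1020)) = 0.3732 m/s.
Q = V·A = 0.3732·(π/4·0.186²) = 0.01014 m³/s = 608 L/min.

Q ≈ 608 L/min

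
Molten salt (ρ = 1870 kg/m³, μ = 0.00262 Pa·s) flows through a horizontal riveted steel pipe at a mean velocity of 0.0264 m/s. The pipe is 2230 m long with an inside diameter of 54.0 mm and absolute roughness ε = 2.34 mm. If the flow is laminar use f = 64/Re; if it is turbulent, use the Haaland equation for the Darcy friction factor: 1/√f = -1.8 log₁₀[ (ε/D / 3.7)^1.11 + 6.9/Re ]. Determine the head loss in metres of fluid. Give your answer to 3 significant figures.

h_f ≈ 0.0923 m

Reynolds number Re = ρVD/μ = 1870 · 0.0264 · 0.054 / 0.00262 = 1018.
Re < 2300 → laminar flow, so f = 64/Re = 64/1018 = 0.0629 (the turbulent correlation is not needed).
Darcy-Weisbach: ΔP = f(L/D)(ρV²/2) = 0.0629·(2230/0.054)·(1870·0.0264²/2) = 0.0629·4.13e+04·0.6517 = 1693 Pa.
Head loss h_f = ΔP/(ρg) = 1693/(1870·9.81) = 0.0923 m.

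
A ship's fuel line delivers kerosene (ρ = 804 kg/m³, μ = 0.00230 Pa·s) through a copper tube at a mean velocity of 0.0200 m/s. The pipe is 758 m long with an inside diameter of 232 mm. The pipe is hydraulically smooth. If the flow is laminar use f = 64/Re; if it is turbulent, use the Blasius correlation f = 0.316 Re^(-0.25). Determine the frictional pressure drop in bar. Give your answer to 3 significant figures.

ΔP ≈ 2.07×10^-4 bar

Reynolds number Re = ρVD/μ = 804 · 0.02 · 0.232 / 0.0023 = 1622.
Re < 2300 → laminar flow, so f = 64/Re = 64/1622 = 0.03946 (the turbulent correlation is not needed).
Darcy-Weisbach: ΔP = f(L/D)(ρV²/2) = 0.03946·(758/0.232)·(804·0.02²/2) = 0.03946·3267·0.1608 = 20.73 Pa.
ΔP = 20.73 Pa = 2.07×10^-4 bar.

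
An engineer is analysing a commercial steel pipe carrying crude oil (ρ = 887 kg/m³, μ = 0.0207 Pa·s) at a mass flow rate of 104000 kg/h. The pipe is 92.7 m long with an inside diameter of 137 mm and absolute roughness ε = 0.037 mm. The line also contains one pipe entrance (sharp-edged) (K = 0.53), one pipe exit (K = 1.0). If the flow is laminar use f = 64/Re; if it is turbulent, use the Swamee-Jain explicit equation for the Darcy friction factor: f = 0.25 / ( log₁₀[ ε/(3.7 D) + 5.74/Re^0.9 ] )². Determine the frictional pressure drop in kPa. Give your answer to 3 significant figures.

ΔP ≈ 46.4 kPa

ṁ = 104000 kg/h = 104000/3600 = 28.89 kg/s.
A = πD²/4 = π(0.137)²/4 = 0.01474 m²; mean velocity V = ṁ/(ρA) = 28.89/(887 · 0.01474) = 2.209 m/s.
Reynolds number Re = ρVD/μ = 887 · 2.209 · 0.137 / 0.0207 = 1.297e+04.
Re > 4000 → turbulent. Relative roughness ε/D = 3.7e-05/0.137 = 0.00027. Swamee-Jain: f = 0.25/(log₁₀[0.00027/3.7 + 5.74/1.297e+04^0.9])² = 0.25/(log₁₀[7.3e-05 + 0.00114])² = 0.25/(-2.916)² = 0.02941.
Total minor-loss coefficient ΣK = 1·0.53 + 1·1 = 1.53.
ΔP = [f·L/D + ΣK]·(ρV²/2) = [0.02941·92.7/0.137 + 1.53]·(887·2.209²/2) = [19.9 + 1.53]·2165 = 4.639e+04 Pa.
ΔP = 4.639e+04 Pa = 46.4 kPa.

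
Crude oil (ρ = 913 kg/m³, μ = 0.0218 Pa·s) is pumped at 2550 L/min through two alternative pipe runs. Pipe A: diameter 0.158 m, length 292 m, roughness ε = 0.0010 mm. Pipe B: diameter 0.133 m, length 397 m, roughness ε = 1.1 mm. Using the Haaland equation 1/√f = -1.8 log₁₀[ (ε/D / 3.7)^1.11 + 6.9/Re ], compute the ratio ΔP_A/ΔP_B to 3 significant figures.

ΔP_A/ΔP_B ≈ 0.223

Pipe A: V = Q/A = 0.0425/0.01961 = 2.168 m/s; Re = 1.434e+04; ε/D = 6.33e-06; Haaland → f = 0.02804; ΔP_A = f(L/D)(ρV²/2) = 1.112e+05 Pa.
Pipe B: V = Q/A = 0.0425/0.01389 = 3.059 m/s; Re = 1.704e+04; ε/D = 0.00827; Haaland → f = 0.03908; ΔP_B = f(L/D)(ρV²/2) = 4.983e+05 Pa.
ΔP_A/ΔP_B = 1.112e+05/4.983e+05 = 0.223.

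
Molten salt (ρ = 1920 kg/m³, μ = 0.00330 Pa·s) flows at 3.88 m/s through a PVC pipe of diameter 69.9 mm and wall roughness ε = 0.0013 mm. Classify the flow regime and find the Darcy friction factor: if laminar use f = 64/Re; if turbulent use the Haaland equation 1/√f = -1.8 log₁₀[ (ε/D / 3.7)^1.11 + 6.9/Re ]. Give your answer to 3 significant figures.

f ≈ 0.0163

Re = ρVD/μ = 1920·3.88·0.0699/0.0033 = 1.578e+05.
Re > 4000 → turbulent. ε/D = 1.3e-06/0.0699 = 1.86e-05; Haaland: 1/√f = -1.8 log₁₀[1.31e-06 + 4.37e-05] = 7.824, so f = 0.01634.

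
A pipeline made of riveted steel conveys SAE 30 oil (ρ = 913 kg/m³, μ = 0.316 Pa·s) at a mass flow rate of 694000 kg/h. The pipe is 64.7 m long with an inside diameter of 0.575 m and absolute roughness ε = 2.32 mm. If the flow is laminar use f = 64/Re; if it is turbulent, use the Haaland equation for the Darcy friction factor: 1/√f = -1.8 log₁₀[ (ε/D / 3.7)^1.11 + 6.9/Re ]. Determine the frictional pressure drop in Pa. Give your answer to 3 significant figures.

ṁ = 694000 kg/h = 694000/3600 = 192.8 kg/s.
A = πD²/4 = π(0.575)²/4 = 0.2597 m²; mean velocity V = ṁ/(ρA) = 192.8/(913 · 0.2597) = 0.8131 m/s.
Reynolds number Re = ρVD/μ = 913 · 0.8131 · 0.575 / 0.316 = 1351.
Re < 2300 → laminar flow, so f = 64/Re = 64/1351 = 0.04738 (the turbulent correlation is not needed).
Darcy-Weisbach: ΔP = f(L/D)(ρV²/2) = 0.04738·(64.7/0.575)·(913·0.8131²/2) = 0.04738·112.5·301.8 = 1609 Pa.

ΔP ≈ 1610 Pa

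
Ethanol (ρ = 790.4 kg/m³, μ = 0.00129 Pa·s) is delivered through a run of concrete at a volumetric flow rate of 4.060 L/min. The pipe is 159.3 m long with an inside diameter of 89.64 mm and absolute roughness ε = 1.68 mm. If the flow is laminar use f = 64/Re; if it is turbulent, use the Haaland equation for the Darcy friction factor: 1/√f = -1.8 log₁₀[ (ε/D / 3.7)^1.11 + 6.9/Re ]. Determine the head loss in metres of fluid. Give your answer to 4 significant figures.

h_f ≈ 0.001132 m

Q = 4.060 L/min = 4.060/60000 = 6.767e-05 m³/s.
Cross-sectional area A = πD²/4 = π(0.08964)²/4 = 0.006311 m²; mean velocity V = Q/A = 6.767e-05/0.006311 = 0.01072 m/s.
Reynolds number Re = ρVD/μ = 790.4 · 0.01072 · 0.08964 / 0.00129 = 588.9.
Re < 2300 → laminar flow, so f = 64/Re = 64/588.9 = 0.1087 (the turbulent correlation is not needed).
Darcy-Weisbach: ΔP = f(L/D)(ρV²/2) = 0.1087·(159.3/0.08964)·(790.4·0.01072²/2) = 0.1087·1777·0.04543 = 8.775 Pa.
Head loss h_f = ΔP/(ρg) = 8.775/(790.4·9.81) = 0.001132 m.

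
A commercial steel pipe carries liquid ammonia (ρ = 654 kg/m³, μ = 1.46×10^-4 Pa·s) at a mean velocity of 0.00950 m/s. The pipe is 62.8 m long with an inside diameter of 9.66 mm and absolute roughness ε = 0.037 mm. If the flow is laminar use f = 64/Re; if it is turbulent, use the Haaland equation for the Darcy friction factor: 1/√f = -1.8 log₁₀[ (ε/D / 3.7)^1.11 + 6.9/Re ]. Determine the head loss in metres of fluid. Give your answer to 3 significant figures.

h_f ≈ 0.00466 m

Reynolds number Re = ρVD/μ = 654 · 0.0095 · 0.00966 / 0.000146 = 411.1.
Re < 2300 → laminar flow, so f = 64/Re = 64/411.1 = 0.1557 (the turbulent correlation is not needed).
Darcy-Weisbach: ΔP = f(L/D)(ρV²/2) = 0.1557·(62.8/0.00966)·(654·0.0095²/2) = 0.1557·6501·0.02951 = 29.87 Pa.
Head loss h_f = ΔP/(ρg) = 29.87/(654·9.81) = 0.00466 m.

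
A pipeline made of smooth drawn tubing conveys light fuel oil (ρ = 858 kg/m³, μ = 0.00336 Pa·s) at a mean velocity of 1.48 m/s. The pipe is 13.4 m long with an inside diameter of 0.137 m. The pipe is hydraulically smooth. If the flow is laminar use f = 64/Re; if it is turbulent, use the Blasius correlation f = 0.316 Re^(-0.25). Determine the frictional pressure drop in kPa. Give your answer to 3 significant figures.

Reynolds number Re = ρVD/μ = 858 · 1.48 · 0.137 / 0.00336 = 5.178e+04.
Re > 4000 → turbulent. Smooth-pipe (Blasius): f = 0.316 Re^(-0.25) = 0.316/(5.178e+04)^0.25 = 0.02095.
Darcy-Weisbach: ΔP = f(L/D)(ρV²/2) = 0.02095·(13.4/0.137)·(858·1.48²/2) = 0.02095·97.81·939.7 = 1925 Pa.
ΔP = 1925 Pa = 1.93 kPa.

ΔP ≈ 1.93 kPa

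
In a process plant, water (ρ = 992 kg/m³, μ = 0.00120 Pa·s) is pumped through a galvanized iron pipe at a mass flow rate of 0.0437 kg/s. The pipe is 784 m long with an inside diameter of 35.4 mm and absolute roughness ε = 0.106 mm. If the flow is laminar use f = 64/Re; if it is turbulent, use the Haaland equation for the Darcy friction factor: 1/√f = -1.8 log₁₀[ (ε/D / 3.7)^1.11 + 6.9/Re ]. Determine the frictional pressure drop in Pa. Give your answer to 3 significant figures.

A = πD²/4 = π(0.0354)²/4 = 0.0009842 m²; mean velocity V = ṁ/(ρA) = 0.0437/(992 · 0.0009842) = 0.04476 m/s.
Reynolds number Re = ρVD/μ = 992 · 0.04476 · 0.0354 / 0.0012 = 1310.
Re < 2300 → laminar flow, so f = 64/Re = 64/1310 = 0.04886 (the turbulent correlation is not needed).
Darcy-Weisbach: ΔP = f(L/D)(ρV²/2) = 0.04886·(784/0.0354)·(992·0.04476²/2) = 0.04886·2.215e+04·0.9936 = 1075 Pa.

ΔP ≈ 1080 Pa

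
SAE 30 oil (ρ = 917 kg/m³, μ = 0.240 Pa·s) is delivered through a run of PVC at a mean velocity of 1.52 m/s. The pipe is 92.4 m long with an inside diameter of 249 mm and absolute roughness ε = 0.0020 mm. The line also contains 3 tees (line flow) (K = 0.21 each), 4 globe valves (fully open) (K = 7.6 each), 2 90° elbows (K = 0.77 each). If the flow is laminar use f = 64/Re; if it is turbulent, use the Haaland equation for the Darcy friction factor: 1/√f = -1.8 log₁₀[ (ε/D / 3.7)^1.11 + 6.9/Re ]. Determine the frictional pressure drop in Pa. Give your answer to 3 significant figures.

Reynolds number Re = ρVD/μ = 917 · 1.52 · 0.249 / 0.24 = 1446.
Re < 2300 → laminar flow, so f = 64/Re = 64/1446 = 0.04426 (the turbulent correlation is not needed).
Total minor-loss coefficient ΣK = 3·0.21 + 4·7.6 + 2·0.77 = 32.6.
ΔP = [f·L/D + ΣK]·(ρV²/2) = [0.04426·92.4/0.249 + 32.6]·(917·1.52²/2) = [16.42 + 32.6]·1059 = 5.19e+04 Pa.

ΔP ≈ 51900 Pa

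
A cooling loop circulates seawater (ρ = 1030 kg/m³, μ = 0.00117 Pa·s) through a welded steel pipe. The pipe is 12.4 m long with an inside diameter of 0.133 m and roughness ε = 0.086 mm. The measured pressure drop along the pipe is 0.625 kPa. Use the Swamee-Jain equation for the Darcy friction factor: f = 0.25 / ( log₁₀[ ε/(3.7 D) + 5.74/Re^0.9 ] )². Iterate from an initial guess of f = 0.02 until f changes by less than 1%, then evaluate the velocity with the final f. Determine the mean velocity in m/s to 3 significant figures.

V ≈ 0.783 m/s

Rearranging Darcy-Weisbach: V = √(2·ΔP·D/(f·L·ρ)). With ε/D = 8.6e-05/0.133 = 0.000647, iterate starting from f = 0.02:
  f = 0.02 → V = √(2·625·0.133/(0.02·12.4·1030)) = 0.8067 m/s; Re = ρVD/μ = 9.446e+04; f → 0.02117
  f = 0.02117 → V = 0.7842 m/s; Re = 9.182e+04; f → 0.02124
Converged (Δf/f < 1%). With the final f = 0.02124: V = √(2·625·0.133/(0.02124·12.4·1030)) = 0.7829 m/s.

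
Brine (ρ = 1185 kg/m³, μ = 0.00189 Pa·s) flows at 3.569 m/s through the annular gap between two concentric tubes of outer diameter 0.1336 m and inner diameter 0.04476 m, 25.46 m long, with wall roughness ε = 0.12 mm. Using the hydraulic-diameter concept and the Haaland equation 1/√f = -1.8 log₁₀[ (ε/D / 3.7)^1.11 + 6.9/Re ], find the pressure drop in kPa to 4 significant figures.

ΔP ≈ 48.06 kPa

Hydraulic diameter D_h = 4A/P = D_o - D_i = 0.1336 - 0.04476 = 0.08884 m.
Re = ρVD_h/μ = 1185·3.569·0.08884/0.00189 = 1.988e+05.
ε/D_h = 0.00012/0.08884 = 0.00135; Haaland gives 1/√f = -1.8 log₁₀[0.000153+3.47e-05] = 6.708, so f = 0.02222.
ΔP = f(L/D_h)(ρV²/2) = 0.02222·25.46/0.08884·7547 = 4.806e+04 Pa.
ΔP = 48.06 kPa.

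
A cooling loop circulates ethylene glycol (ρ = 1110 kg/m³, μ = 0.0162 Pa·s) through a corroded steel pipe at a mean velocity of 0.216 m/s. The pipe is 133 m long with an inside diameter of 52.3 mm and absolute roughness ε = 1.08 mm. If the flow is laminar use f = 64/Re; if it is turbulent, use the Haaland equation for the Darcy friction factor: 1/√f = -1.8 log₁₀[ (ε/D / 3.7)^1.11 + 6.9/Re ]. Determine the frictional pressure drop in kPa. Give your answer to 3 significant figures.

Reynolds number Re = ρVD/μ = 1110 · 0.216 · 0.0523 / 0.0162 = 774.
Re < 2300 → laminar flow, so f = 64/Re = 64/774 = 0.08268 (the turbulent correlation is not needed).
Darcy-Weisbach: ΔP = f(L/D)(ρV²/2) = 0.08268·(133/0.0523)·(1110·0.216²/2) = 0.08268·2543·25.89 = 5445 Pa.
ΔP = 5445 Pa = 5.44 kPa.

ΔP ≈ 5.44 kPa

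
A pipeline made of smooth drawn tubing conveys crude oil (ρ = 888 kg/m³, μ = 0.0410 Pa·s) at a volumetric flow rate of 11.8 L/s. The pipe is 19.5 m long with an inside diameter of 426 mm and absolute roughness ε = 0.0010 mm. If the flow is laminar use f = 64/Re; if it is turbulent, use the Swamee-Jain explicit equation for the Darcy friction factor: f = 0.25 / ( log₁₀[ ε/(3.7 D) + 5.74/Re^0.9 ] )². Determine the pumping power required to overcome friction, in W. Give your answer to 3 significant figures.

Q = 11.8 L/s = 11.8/1000 = 0.0118 m³/s.
Cross-sectional area A = πD²/4 = π(0.426)²/4 = 0.1425 m²; mean velocity V = Q/A = 0.0118/0.1425 = 0.08279 m/s.
Reynolds number Re = ρVD/μ = 888 · 0.08279 · 0.426 / 0.041 = 763.9.
Re < 2300 → laminar flow, so f = 64/Re = 64/763.9 = 0.08379 (the turbulent correlation is not needed).
Darcy-Weisbach: ΔP = f(L/D)(ρV²/2) = 0.08379·(19.5/0.426)·(888·0.08279²/2) = 0.08379·45.77·3.043 = 11.67 Pa.
Pumping power P = QΔP = 0.0118·11.67 = 0.1377 W = 0.138 W.

P ≈ 0.138 W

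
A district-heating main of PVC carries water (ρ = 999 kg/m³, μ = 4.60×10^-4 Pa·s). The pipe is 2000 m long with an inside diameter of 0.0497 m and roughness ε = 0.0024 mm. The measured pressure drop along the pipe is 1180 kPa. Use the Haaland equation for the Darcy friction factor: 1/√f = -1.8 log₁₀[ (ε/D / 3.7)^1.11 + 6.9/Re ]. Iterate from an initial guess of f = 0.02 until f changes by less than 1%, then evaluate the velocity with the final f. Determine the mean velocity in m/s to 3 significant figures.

Rearranging Darcy-Weisbach: V = √(2·ΔP·D/(f·L·ρ)). With ε/D = 2.4e-06/0.0497 = 4.83e-05, iterate starting from f = 0.02:
  f = 0.02 → V = √(2·1.18e+06·0.0497/(0.02·2000·999)) = 1.713 m/s; Re = ρVD/μ = 1.849e+05; f → 0.01604
  f = 0.01604 → V = 1.913 m/s; Re = 2.065e+05; f → 0.01573
  f = 0.01573 → V = 1.932 m/s; Re = 2.085e+05; f → 0.0157
Converged (Δf/f < 1%). With the final f = 0.0157: V = √(2·1.18e+06·0.0497/(0.0157·2000·999)) = 1.933 m/s.

V ≈ 1.93 m/s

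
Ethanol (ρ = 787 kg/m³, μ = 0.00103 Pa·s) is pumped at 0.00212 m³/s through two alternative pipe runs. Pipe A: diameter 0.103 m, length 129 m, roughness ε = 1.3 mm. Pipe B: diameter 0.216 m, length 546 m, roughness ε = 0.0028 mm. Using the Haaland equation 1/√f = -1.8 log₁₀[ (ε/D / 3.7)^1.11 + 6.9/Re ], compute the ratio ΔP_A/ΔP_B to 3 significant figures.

ΔP_A/ΔP_B ≈ 13.3

Pipe A: V = Q/A = 0.00212/0.008332 = 0.2544 m/s; Re = 2.002e+04; ε/D = 0.0126; Haaland → f = 0.04351; ΔP_A = f(L/D)(ρV²/2) = 1388 Pa.
Pipe B: V = Q/A = 0.00212/0.03664 = 0.05785 m/s; Re = 9548; ε/D = 1.3e-05; Haaland → f = 0.03129; ΔP_B = f(L/D)(ρV²/2) = 104.2 Pa.
ΔP_A/ΔP_B = 1388/104.2 = 13.3.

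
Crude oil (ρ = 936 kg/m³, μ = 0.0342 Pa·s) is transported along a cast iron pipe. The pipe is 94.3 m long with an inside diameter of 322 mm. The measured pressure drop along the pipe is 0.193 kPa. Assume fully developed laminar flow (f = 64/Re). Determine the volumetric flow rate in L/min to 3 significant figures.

Q ≈ 947 L/min

For laminar flow, f = 64/Re with Re = ρVD/μ, so Darcy-Weisbach reduces to ΔP = 32μLV/D². Solving for V: V = ΔP·D²/(32μL) = 193·(0.322)²/(32·0.0342·94.3) = 0.1939 m/s.
Check: Re = ρVD/μ = 936·0.1939·0.322/0.0342 = 1709 < 2300, so the laminar assumption holds.
Q = V·A = 0.1939·(π/4·0.322²) = 0.01579 m³/s = 947 L/min.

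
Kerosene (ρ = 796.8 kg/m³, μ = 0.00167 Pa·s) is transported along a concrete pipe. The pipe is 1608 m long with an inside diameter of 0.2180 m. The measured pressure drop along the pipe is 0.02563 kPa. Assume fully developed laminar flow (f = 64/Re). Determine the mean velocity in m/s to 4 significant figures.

For laminar flow, f = 64/Re with Re = ρVD/μ, so Darcy-Weisbach reduces to ΔP = 32μLV/D². Solving for V: V = ΔP·D²/(32μL) = 25.63·(0.218)²/(32·0.00167·1608) = 0.01417 m/s.
Check: Re = ρVD/μ = 796.8·0.01417·0.218/0.00167 = 1474 < 2300, so the laminar assumption holds.

V ≈ 0.01417 m/s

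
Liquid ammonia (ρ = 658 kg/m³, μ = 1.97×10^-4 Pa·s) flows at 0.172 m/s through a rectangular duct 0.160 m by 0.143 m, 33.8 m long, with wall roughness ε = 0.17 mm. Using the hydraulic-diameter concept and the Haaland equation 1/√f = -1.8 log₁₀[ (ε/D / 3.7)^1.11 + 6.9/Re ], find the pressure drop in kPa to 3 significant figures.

Hydraulic diameter D_h = 4A/P = 4·(0.16·0.143)/(2·(0.16+0.143)) = 0.09152/0.606 = 0.151 m.
Re = ρVD_h/μ = 658·0.172·0.151/0.000197 = 8.676e+04.
ε/D_h = 0.00017/0.151 = 0.00113; Haaland gives 1/√f = -1.8 log₁₀[0.000125+7.95e-05] = 6.641, so f = 0.02267.
ΔP = f(L/D_h)(ρV²/2) = 0.02267·33.8/0.151·9.733 = 49.39 Pa.
ΔP = 0.0494 kPa.

ΔP ≈ 0.0494 kPa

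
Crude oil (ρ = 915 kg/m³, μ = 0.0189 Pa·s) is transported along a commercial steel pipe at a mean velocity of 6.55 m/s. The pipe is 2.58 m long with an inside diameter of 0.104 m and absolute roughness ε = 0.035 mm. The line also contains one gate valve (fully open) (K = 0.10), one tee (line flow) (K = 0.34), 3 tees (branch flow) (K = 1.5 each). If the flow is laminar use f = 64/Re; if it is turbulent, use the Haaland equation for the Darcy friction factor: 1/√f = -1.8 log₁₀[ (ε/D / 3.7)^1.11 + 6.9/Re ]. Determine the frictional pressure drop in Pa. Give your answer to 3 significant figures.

ΔP ≈ 108000 Pa

Reynolds number Re = ρVD/μ = 915 · 6.55 · 0.104 / 0.0189 = 3.298e+04.
Re > 4000 → turbulent. Relative roughness ε/D = 3.5e-05/0.104 = 0.000337. Haaland: 1/√f = -1.8 log₁₀[(0.000337/3.7)^1.11 + 6.9/3.298e+04] = -1.8 log₁₀[3.27e-05 + 0.000209] = 6.509, so f = 0.0236.
Total minor-loss coefficient ΣK = 1·0.1 + 1·0.34 + 3·1.5 = 4.94.
ΔP = [f·L/D + ΣK]·(ρV²/2) = [0.0236·2.58/0.104 + 4.94]·(915·6.55²/2) = [0.5855 + 4.94]·1.963e+04 = 1.085e+05 Pa.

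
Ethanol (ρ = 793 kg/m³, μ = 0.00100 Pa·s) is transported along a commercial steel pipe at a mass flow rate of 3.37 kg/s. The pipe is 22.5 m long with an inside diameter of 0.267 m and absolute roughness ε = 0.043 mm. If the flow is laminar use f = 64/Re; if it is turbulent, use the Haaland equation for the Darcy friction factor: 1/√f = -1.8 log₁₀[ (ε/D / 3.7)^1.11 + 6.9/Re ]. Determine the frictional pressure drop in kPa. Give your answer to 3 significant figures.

A = πD²/4 = π(0.267)²/4 = 0.05599 m²; mean velocity V = ṁ/(ρA) = 3.37/(793 · 0.05599) = 0.0759 m/s.
Reynolds number Re = ρVD/μ = 793 · 0.0759 · 0.267 / 0.001 = 1.607e+04.
Re > 4000 → turbulent. Relative roughness ε/D = 4.3e-05/0.267 = 0.000161. Haaland: 1/√f = -1.8 log₁₀[(0.000161/3.7)^1.11 + 6.9/1.607e+04] = -1.8 log₁₀[1.44e-05 + 0.000429] = 6.035, so f = 0.02746.
Darcy-Weisbach: ΔP = f(L/D)(ρV²/2) = 0.02746·(22.5/0.267)·(793·0.0759²/2) = 0.02746·84.27·2.284 = 5.285 Pa.
ΔP = 5.285 Pa = 0.00528 kPa.

ΔP ≈ 0.00528 kPa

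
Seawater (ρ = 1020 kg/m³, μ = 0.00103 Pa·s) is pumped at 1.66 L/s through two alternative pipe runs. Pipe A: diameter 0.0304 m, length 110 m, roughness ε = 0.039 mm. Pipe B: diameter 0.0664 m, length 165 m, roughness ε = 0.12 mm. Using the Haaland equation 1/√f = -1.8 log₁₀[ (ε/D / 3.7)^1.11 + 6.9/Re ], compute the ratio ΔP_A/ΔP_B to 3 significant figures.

Pipe A: V = Q/A = 0.00166/0.0007258 = 2.287 m/s; Re = 6.885e+04; ε/D = 0.00128; Haaland → f = 0.02366; ΔP_A = f(L/D)(ρV²/2) = 2.284e+05 Pa.
Pipe B: V = Q/A = 0.00166/0.003463 = 0.4794 m/s; Re = 3.152e+04; ε/D = 0.00181; Haaland → f = 0.02723; ΔP_B = f(L/D)(ρV²/2) = 7931 Pa.
ΔP_A/ΔP_B = 2.284e+05/7931 = 28.8.

ΔP_A/ΔP_B ≈ 28.8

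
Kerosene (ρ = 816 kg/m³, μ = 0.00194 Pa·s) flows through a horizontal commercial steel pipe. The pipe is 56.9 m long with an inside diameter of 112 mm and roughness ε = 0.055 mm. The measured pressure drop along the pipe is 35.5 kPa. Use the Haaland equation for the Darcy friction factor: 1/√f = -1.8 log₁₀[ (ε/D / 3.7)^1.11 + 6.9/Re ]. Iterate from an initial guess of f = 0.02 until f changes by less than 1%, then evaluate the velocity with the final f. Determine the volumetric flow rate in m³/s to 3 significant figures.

Rearranging Darcy-Weisbach: V = √(2·ΔP·D/(f·L·ρ)). With ε/D = 5.5e-05/0.112 = 0.000491, iterate starting from f = 0.02:
  f = 0.02 → V = √(2·3.55e+04·0.112/(0.02·56.9·816)) = 2.926 m/s; Re = ρVD/μ = 1.379e+05; f → 0.01928
  f = 0.01928 → V = 2.98 m/s; Re = 1.404e+05; f → 0.01924
Converged (Δf/f < 1%). With the final f = 0.01924: V = √(2·3.55e+04·0.112/(0.01924·56.9·816)) = 2.983 m/s.
Q = V·A = 2.983·(π/4·0.112²) = 0.02939 m³/s = 0.0294 m³/s.

Q ≈ 0.0294 m³/s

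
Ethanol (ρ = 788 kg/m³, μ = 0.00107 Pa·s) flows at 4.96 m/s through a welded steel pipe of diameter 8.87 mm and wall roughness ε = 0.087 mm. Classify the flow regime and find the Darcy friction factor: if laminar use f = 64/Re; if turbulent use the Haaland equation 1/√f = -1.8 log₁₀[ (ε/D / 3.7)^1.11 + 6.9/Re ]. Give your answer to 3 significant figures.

f ≈ 0.0394

Re = ρVD/μ = 788·4.96·0.00887/0.00107 = 3.24e+04.
Re > 4000 → turbulent. ε/D = 8.7e-05/0.00887 = 0.00981; Haaland: 1/√f = -1.8 log₁₀[0.00138 + 0.000213] = 5.036, so f = 0.03943.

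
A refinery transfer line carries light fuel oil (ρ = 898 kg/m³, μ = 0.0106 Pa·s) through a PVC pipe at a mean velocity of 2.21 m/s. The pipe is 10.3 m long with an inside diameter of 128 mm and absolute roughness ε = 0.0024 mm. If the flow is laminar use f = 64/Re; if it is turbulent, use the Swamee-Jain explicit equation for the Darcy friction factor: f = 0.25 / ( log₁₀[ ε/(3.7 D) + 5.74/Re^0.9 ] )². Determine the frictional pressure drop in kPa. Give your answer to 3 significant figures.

Reynolds number Re = ρVD/μ = 898 · 2.21 · 0.128 / 0.0106 = 2.396e+04.
Re > 4000 → turbulent. Relative roughness ε/D = 2.4e-06/0.128 = 1.87e-05. Swamee-Jain: f = 0.25/(log₁₀[1.87e-05/3.7 + 5.74/2.396e+04^0.9])² = 0.25/(log₁₀[5.07e-06 + 0.000657])² = 0.25/(-3.179)² = 0.02473.
Darcy-Weisbach: ΔP = f(L/D)(ρV²/2) = 0.02473·(10.3/0.128)·(898·2.21²/2) = 0.02473·80.47·2193 = 4364 Pa.
ΔP = 4364 Pa = 4.36 kPa.

ΔP ≈ 4.36 kPa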